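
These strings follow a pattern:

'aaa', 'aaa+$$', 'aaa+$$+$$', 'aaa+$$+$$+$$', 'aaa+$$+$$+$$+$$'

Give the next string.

The strings grow by a fixed suffix +$$ each time.
One more step from aaa+$$+$$+$$+$$ gives the answer.

aaa+$$+$$+$$+$$+$$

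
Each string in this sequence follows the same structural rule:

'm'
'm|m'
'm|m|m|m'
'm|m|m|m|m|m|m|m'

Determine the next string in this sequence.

m|m|m|m|m|m|m|m|m|m|m|m|m|m|m|m

s(k+1) = s(k)·|·s(k) — each term doubles the last with '|' between the halves.
So the next term is two copies of m|m|m|m|m|m|m|m with '|' between the halves.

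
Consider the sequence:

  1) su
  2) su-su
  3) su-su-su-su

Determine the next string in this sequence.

s(k+1) = s(k)·-·s(k) — each term doubles the last with '-' between the halves.
So the next term is two copies of su-su-su-su with '-' between the halves.

su-su-su-su-su-su-su-su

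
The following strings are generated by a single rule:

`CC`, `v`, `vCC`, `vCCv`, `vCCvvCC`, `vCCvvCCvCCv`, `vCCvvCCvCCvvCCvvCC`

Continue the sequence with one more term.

vCCvvCCvCCvvCCvvCCvCCvvCCvCCv

Each term (from the third on) is the previous term followed by the one before it: term 3 = v·CC = vCC.
So term 8 is vCCvvCCvCCvvCCvvCC·vCCvvCCvCCv.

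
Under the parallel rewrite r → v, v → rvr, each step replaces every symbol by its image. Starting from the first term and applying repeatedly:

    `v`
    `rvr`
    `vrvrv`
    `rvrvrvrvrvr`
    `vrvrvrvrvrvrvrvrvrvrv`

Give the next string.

rvrvrvrvrvrvrvrvrvrvrvrvrvrvrvrvrvrvrvrvrvr

Replace each of the 21 characters of vrvrvrvrvrvrvrvrvrvrv in place — rvr v rvr v rvr v rvr v rvr v rvr v rvr v rvr v rvr v rvr v rvr — and concatenate.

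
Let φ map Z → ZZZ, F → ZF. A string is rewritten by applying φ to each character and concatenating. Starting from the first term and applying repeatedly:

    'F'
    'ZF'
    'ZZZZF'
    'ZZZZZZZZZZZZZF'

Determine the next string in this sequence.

ZZZZZZZZZZZZZZZZZZZZZZZZZZZZZZZZZZZZZZZZF

φ(ZZZZZZZZZZZZZF) expands symbol-by-symbol to ZZZ ZZZ ZZZ ZZZ ZZZ ZZZ ZZZ ZZZ ZZZ ZZZ ZZZ ZZZ ZZZ ZF; joining the 14 pieces gives the next term.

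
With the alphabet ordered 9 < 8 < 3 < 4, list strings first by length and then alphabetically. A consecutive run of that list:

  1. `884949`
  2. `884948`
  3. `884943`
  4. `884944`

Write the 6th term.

884898

Continuing the enumeration 2 steps past 884944: 884944 → 884899 → (answer).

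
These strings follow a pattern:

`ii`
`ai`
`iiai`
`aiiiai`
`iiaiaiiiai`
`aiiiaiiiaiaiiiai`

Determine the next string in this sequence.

From term 3 onward, concatenate the second-to-last term with the last: ii·ai = iiai, ai·iiai = aiiiai, …
So term 7 is iiaiaiiiai·aiiiaiiiaiaiiiai.

iiaiaiiiaiaiiiaiiiaiaiiiai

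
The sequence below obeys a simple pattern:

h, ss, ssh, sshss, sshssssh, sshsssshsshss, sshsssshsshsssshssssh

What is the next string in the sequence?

This is a Fibonacci-style word recurrence s(k) = s(k−1)·s(k−2): e.g. ss·h = ssh.
So term 8 is sshsssshsshsssshssssh·sshsssshsshss.

sshsssshsshsssshsssshsshsssshsshss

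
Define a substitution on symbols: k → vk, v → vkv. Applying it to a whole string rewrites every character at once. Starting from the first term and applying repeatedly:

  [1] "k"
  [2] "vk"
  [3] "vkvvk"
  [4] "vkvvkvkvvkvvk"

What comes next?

vkvvkvkvvkvvkvkvvkvkvvkvvkvkvvkvvk

Applying the rule to each of the 13 symbols of vkvvkvkvvkvvk gives the pieces vkv vk vkv vkv vk vkv vk vkv vkv vk vkv vkv vk, which concatenate to the answer.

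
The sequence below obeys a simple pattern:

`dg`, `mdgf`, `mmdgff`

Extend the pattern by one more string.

Each term wraps the previous one in m on the left and f on the right.
Applying this once more to mmdgff:

mmmdgfff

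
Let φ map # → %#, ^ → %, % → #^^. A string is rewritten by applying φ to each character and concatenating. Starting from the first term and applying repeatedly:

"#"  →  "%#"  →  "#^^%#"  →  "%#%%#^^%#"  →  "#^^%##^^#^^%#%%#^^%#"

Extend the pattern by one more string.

Rewriting the 20 symbols of #^^%##^^#^^%#%%#^^%# one by one yields %# % % #^^ %# %# % % %# % % #^^ %# #^^ #^^ %# % % #^^ %#; concatenated:

%#%%#^^%#%#%%%#%%#^^%##^^#^^%#%%#^^%#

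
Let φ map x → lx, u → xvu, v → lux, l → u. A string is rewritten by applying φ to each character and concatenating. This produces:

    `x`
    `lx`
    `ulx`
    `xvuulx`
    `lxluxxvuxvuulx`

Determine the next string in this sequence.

ulxuxvulxlxluxxvulxluxxvuxvuulx

φ(lxluxxvuxvuulx) expands symbol-by-symbol to u lx u xvu lx lx lux xvu lx lux xvu xvu u lx; joining the 14 pieces gives the next term.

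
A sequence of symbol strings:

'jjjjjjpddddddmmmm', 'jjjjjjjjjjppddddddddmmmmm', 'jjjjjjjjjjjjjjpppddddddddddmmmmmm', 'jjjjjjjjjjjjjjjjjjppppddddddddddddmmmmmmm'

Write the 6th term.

Each string has the form j^{4n-2} p^{n-1} d^{2n+2} m^{n+2}, where the shown terms are n = 2, 3, 4, 5.
Setting n = 7 gives 26, 6, 16, 9 characters in each block.

jjjjjjjjjjjjjjjjjjjjjjjjjjppppppddddddddddddddddmmmmmmmmm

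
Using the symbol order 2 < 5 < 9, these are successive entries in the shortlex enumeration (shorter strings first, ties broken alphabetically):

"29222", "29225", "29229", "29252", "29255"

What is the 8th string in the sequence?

29295

Continuing the enumeration 3 steps past 29255: 29255 → 29259 → 29292 → (answer).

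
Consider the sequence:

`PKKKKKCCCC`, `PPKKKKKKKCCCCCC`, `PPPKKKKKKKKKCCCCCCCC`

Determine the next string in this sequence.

PPPPKKKKKKKKKKKCCCCCCCCCC

Term n consists of n-1 P's, followed by 2n+1 K's, followed by 2n C's, where the shown terms are n = 2, 3, 4.
For the next term, n = 5, so the run lengths are 4, 11, 10.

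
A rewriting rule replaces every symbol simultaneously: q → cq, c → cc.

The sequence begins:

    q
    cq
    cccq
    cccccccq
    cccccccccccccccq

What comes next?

Replace each of the 16 characters of cccccccccccccccq in place — cc cc cc cc cc cc cc cc cc cc cc cc cc cc cc cq — and concatenate.

cccccccccccccccccccccccccccccccq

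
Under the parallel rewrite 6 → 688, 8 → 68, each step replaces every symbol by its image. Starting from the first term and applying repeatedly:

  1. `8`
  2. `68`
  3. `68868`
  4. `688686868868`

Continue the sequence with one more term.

68868686886868868688686868868

Apply φ to 688686868868 symbol by symbol: 6→688, 8→68, 8→68, 6→688, 8→68, 6→688, 8→68, 6→688, 8→68, 8→68, 6→688, 8→68; joined: 688 68 68 688 68 688 68 688 68 68 688 68.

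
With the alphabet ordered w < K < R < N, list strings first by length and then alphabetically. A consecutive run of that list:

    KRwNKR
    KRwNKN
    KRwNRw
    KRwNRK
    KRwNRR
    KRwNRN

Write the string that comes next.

KRwNNw

Treat KRwNRN as a base-4 numeral over the given alphabet and add one, carrying through any trailing N's.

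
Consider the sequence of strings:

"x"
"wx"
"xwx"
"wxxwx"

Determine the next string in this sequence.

From term 3 onward, concatenate the second-to-last term with the last: x·wx = xwx, wx·xwx = wxxwx, …
Continuing: xwx · wxxwx gives term 5.

xwxwxxwx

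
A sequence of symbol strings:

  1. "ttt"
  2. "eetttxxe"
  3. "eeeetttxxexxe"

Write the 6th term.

s(k+1) = ee·s(k)·xxe, so each term gains ee as a prefix and xxe as a suffix.
From eeeetttxxexxe, 3 further steps: eeeetttxxexxe → eeeeeetttxxexxexxe → eeeeeeeetttxxexxexxexxe → (answer).

eeeeeeeeeetttxxexxexxexxexxe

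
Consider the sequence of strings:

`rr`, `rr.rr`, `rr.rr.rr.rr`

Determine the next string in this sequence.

Every step duplicates the string with '.' between the halves.
One more doubling of rr.rr.rr.rr gives the answer.

rr.rr.rr.rr.rr.rr.rr.rr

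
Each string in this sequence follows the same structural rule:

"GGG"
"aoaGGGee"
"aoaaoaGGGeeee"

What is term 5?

Every step adds aoa to the front and ee to the end of the previous string.
From aoaaoaGGGeeee, 2 further steps: aoaaoaGGGeeee → aoaaoaaoaGGGeeeeee → (answer).

aoaaoaaoaaoaGGGeeeeeeee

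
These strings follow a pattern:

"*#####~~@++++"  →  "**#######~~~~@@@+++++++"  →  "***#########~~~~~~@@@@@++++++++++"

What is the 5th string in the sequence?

*****#############~~~~~~~~~~@@@@@@@@@++++++++++++++++

Reading off run lengths: * runs 1, 2, 3; # runs 5, 7, 9; ~ runs 2, 4, 6; @ runs 1, 3, 5; + runs 4, 7, 10 — each is linear in n (n = 1, 2, …).
Setting n = 5 gives 5, 13, 10, 9, 16 characters in each block.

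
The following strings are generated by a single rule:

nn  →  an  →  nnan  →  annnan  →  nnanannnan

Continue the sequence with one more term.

This is a Fibonacci-style word recurrence s(k) = s(k−2)·s(k−1): e.g. nn·an = nnan.
The next term joins annnan and nnanannnan.

annnannnanannnan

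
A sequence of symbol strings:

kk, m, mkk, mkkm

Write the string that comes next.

Each term (from the third on) is the previous term followed by the one before it: term 3 = m·kk = mkk.
Continuing: mkkm · mkk gives term 5.

mkkmmkk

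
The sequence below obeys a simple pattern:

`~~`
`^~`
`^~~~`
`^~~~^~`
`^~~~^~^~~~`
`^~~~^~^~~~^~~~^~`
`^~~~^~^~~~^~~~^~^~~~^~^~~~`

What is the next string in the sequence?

From term 3 onward, concatenate the last term with the second-to-last: ^~·~~ = ^~~~, ^~~~·^~ = ^~~~^~, …
The next term joins ^~~~^~^~~~^~~~^~^~~~^~^~~~ and ^~~~^~^~~~^~~~^~.

^~~~^~^~~~^~~~^~^~~~^~^~~~^~~~^~^~~~^~~~^~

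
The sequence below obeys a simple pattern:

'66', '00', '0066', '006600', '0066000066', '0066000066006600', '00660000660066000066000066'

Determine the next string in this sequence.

006600006600660000660000660066000066006600

From term 3 onward, concatenate the last term with the second-to-last: 00·66 = 0066, 0066·00 = 006600, …
The next term joins 00660000660066000066000066 and 0066000066006600.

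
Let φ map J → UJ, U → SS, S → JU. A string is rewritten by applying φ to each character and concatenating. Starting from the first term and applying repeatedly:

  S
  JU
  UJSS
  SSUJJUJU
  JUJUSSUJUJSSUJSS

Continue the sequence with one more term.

Applying the rule to each of the 16 symbols of JUJUSSUJUJSSUJSS gives the pieces UJ SS UJ SS JU JU SS UJ SS UJ JU JU SS UJ JU JU, which concatenate to the answer.

UJSSUJSSJUJUSSUJSSUJJUJUSSUJJUJU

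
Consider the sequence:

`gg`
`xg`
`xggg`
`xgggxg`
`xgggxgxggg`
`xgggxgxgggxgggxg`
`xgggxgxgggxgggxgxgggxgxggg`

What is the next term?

Each term (from the third on) is the previous term followed by the one before it: term 3 = xg·gg = xggg.
The next term joins xgggxgxgggxgggxgxgggxgxggg and xgggxgxgggxgggxg.

xgggxgxgggxgggxgxgggxgxgggxgggxgxgggxgggxg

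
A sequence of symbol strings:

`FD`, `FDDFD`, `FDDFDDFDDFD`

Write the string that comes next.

s(k+1) = s(k)·D·s(k) — each term doubles the last with 'D' between the halves.
One more doubling of FDDFDDFDDFD gives the answer.

FDDFDDFDDFDDFDDFDDFDDFD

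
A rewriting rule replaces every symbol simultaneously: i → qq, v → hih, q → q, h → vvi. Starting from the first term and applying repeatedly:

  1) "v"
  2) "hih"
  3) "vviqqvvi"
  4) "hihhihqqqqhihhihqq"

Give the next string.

Rewriting the 18 symbols of hihhihqqqqhihhihqq one by one yields vvi qq vvi vvi qq vvi q q q q vvi qq vvi vvi qq vvi q q; concatenated:

vviqqvvivviqqvviqqqqvviqqvvivviqqvviqq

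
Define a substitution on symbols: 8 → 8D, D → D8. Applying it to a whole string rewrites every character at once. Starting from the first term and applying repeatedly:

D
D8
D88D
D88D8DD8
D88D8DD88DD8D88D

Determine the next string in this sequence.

φ(D88D8DD88DD8D88D) expands symbol-by-symbol to D8 8D 8D D8 8D D8 D8 8D 8D D8 D8 8D D8 8D 8D D8; joining the 16 pieces gives the next term.

D88D8DD88DD8D88D8DD8D88DD88D8DD8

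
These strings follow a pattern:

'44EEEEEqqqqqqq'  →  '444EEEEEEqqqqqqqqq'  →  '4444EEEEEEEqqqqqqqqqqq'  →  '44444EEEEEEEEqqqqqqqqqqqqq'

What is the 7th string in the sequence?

44444444EEEEEEEEEEEqqqqqqqqqqqqqqqqqqq

Each string has the form 4^{n} E^{n+3} q^{2n+3}, where the shown terms are n = 2, 3, 4, 5.
For term 7, n = 8, so the run lengths are 8, 11, 19.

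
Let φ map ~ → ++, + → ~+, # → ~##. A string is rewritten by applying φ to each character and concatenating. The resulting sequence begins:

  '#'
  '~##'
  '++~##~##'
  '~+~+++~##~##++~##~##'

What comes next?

Applying the rule to each of the 20 symbols of ~+~+++~##~##++~##~## gives the pieces ++ ~+ ++ ~+ ~+ ~+ ++ ~## ~## ++ ~## ~## ~+ ~+ ++ ~## ~## ++ ~## ~##, which concatenate to the answer.

++~+++~+~+~+++~##~##++~##~##~+~+++~##~##++~##~##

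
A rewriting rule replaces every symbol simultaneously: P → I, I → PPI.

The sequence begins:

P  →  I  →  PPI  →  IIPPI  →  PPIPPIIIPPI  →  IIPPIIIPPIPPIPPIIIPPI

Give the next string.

PPIPPIIIPPIPPIPPIIIPPIIIPPIIIPPIPPIPPIIIPPI

φ(IIPPIIIPPIPPIPPIIIPPI) expands symbol-by-symbol to PPI PPI I I PPI PPI PPI I I PPI I I PPI I I PPI PPI PPI I I PPI; joining the 21 pieces gives the next term.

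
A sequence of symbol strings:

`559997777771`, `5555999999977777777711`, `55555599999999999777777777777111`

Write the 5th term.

5555555555999999999999999999977777777777777777711111

Term n consists of 2n 5's, followed by 4n-1 9's, followed by 3n+3 7's, followed by n 1's (n = 1, 2, …).
Setting n = 5 gives 10, 19, 18, 5 characters in each block.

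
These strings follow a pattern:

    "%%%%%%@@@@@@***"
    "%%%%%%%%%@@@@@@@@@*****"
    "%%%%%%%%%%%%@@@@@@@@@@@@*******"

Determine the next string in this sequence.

Term n consists of 3n %'s, followed by 3n @'s, followed by 2n-1 *'s, where the shown terms are n = 2, 3, 4.
For the next term, n = 5, so the run lengths are 15, 15, 9.

%%%%%%%%%%%%%%%@@@@@@@@@@@@@@@*********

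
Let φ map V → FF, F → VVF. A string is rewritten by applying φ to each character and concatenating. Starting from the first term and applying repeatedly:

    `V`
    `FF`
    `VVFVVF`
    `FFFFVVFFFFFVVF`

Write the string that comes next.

φ(FFFFVVFFFFFVVF) expands symbol-by-symbol to VVF VVF VVF VVF FF FF VVF VVF VVF VVF VVF FF FF VVF; joining the 14 pieces gives the next term.

VVFVVFVVFVVFFFFFVVFVVFVVFVVFVVFFFFFVVF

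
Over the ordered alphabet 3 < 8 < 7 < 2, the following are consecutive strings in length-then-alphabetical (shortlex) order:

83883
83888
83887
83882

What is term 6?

Stepping forward 2 times from 83882: 83882 → 83873, then the target.

83878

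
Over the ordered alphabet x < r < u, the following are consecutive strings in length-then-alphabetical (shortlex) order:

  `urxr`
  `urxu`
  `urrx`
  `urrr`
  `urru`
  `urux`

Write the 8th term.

uruu

Continuing the enumeration 2 steps past urux: urux → urur → (answer).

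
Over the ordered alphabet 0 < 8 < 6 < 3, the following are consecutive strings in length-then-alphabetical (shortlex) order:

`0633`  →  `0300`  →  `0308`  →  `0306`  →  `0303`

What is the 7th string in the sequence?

Advancing 2 positions from 0303 through 0303 → 0380 reaches term 7.

0388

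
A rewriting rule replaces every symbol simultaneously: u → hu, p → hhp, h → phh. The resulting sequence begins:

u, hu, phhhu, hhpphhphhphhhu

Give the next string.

Rewriting the 14 symbols of hhpphhphhphhhu one by one yields phh phh hhp hhp phh phh hhp phh phh hhp phh phh phh hu; concatenated:

phhphhhhphhpphhphhhhpphhphhhhpphhphhphhhu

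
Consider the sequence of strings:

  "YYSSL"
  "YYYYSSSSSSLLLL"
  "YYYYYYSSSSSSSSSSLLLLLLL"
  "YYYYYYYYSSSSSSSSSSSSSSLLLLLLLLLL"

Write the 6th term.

YYYYYYYYYYYYSSSSSSSSSSSSSSSSSSSSSSLLLLLLLLLLLLLLLL

Term n consists of 2n Y's, followed by 4n-2 S's, followed by 3n-2 L's (n = 1, 2, …).
For term 6, n = 6, so the run lengths are 12, 22, 16.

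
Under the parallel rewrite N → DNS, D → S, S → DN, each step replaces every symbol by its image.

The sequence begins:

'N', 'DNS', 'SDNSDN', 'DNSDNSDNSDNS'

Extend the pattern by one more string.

Apply φ to DNSDNSDNSDNS symbol by symbol: D→S, N→DNS, S→DN, D→S, N→DNS, S→DN, D→S, N→DNS, S→DN, D→S, N→DNS, S→DN; joined: S DNS DN S DNS DN S DNS DN S DNS DN.

SDNSDNSDNSDNSDNSDNSDNSDN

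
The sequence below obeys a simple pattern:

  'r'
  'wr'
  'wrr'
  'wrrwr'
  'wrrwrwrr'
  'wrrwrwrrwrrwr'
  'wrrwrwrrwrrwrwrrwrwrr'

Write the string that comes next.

wrrwrwrrwrrwrwrrwrwrrwrrwrwrrwrrwr

This is a Fibonacci-style word recurrence s(k) = s(k−1)·s(k−2): e.g. wr·r = wrr.
Continuing: wrrwrwrrwrrwrwrrwrwrr · wrrwrwrrwrrwr gives term 8.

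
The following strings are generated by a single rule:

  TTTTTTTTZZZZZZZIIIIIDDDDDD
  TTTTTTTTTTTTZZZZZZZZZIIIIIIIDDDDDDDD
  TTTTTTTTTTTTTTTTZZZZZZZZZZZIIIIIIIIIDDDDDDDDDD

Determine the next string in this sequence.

Term n consists of 4n T's, followed by 2n+3 Z's, followed by 2n+1 I's, followed by 2n+2 D's, where the shown terms are n = 2, 3, 4.
At n = 5 the blocks have lengths 20, 13, 11, 12.

TTTTTTTTTTTTTTTTTTTTZZZZZZZZZZZZZIIIIIIIIIIIDDDDDDDDDDDD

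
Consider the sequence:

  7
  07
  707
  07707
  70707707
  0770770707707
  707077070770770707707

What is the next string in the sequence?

0770770707707707077070770770707707

This is a Fibonacci-style word recurrence s(k) = s(k−2)·s(k−1): e.g. 7·07 = 707.
The next term joins 0770770707707 and 707077070770770707707.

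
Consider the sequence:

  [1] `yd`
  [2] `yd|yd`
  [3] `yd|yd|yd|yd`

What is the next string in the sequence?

Each string is two copies of the previous one joined by '|'.
One more doubling of yd|yd|yd|yd gives the answer.

yd|yd|yd|yd|yd|yd|yd|yd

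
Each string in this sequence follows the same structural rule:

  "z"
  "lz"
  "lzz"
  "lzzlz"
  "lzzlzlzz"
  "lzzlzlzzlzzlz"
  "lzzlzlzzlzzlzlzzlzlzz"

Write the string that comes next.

This is a Fibonacci-style word recurrence s(k) = s(k−1)·s(k−2): e.g. lz·z = lzz.
The next term joins lzzlzlzzlzzlzlzzlzlzz and lzzlzlzzlzzlz.

lzzlzlzzlzzlzlzzlzlzzlzzlzlzzlzzlz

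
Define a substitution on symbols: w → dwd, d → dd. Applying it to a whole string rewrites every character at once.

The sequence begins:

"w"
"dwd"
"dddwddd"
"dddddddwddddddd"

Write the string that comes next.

dddddddddddddddwddddddddddddddd

φ(dddddddwddddddd) expands symbol-by-symbol to dd dd dd dd dd dd dd dwd dd dd dd dd dd dd dd; joining the 15 pieces gives the next term.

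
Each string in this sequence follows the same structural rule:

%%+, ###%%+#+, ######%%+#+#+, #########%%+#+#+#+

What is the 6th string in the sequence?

Every step adds ### to the front and #+ to the end of the previous string.
From #########%%+#+#+#+, 2 further steps: #########%%+#+#+#+ → ############%%+#+#+#+#+ → (answer).

###############%%+#+#+#+#+#+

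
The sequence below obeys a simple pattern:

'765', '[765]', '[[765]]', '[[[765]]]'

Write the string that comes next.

s(k+1) = [·s(k)·], so each term gains [ as a prefix and ] as a suffix.
Applying this once more to [[[765]]]:

[[[[765]]]]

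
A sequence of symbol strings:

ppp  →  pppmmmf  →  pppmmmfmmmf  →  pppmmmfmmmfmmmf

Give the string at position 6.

The strings grow by a fixed suffix mmmf each time.
From pppmmmfmmmfmmmf, 2 further steps: pppmmmfmmmfmmmf → pppmmmfmmmfmmmfmmmf → (answer).

pppmmmfmmmfmmmfmmmfmmmf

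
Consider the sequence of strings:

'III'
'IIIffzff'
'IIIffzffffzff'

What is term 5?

Each term is the previous one with ffzff appended.
From IIIffzffffzff, 2 further steps: IIIffzffffzff → IIIffzffffzffffzff → (answer).

IIIffzffffzffffzffffzff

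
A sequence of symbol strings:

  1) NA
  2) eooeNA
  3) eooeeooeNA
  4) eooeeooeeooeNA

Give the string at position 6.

eooeeooeeooeeooeeooeNA

Every step adds eooe at the front: s(k+1) = eooe·s(k).
From eooeeooeeooeNA, 2 further steps: eooeeooeeooeNA → eooeeooeeooeeooeNA → (answer).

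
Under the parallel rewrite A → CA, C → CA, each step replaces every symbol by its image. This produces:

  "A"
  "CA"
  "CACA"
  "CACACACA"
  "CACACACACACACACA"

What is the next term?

Applying the rule to each of the 16 symbols of CACACACACACACACA gives the pieces CA CA CA CA CA CA CA CA CA CA CA CA CA CA CA CA, which concatenate to the answer.

CACACACACACACACACACACACACACACACA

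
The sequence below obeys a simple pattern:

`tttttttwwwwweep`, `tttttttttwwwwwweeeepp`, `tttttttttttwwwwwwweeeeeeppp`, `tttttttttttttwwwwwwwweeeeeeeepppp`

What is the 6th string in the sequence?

tttttttttttttttttwwwwwwwwwweeeeeeeeeeeepppppp

The n-th term is 2n+3 t's then n+3 w's then 2n-2 e's then n-1 p's, where the shown terms are n = 2, 3, 4, 5.
Setting n = 7 gives 17, 10, 12, 6 characters in each block.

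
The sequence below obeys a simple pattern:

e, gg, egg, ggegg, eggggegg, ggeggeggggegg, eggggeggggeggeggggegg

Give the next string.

From term 3 onward, concatenate the second-to-last term with the last: e·gg = egg, gg·egg = ggegg, …
Continuing: ggeggeggggegg · eggggeggggeggeggggegg gives term 8.

ggeggeggggeggeggggeggggeggeggggegg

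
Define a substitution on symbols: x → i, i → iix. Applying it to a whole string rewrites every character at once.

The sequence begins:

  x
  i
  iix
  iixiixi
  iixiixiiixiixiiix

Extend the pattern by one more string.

Rewriting the 17 symbols of iixiixiiixiixiiix one by one yields iix iix i iix iix i iix iix iix i iix iix i iix iix iix i; concatenated:

iixiixiiixiixiiixiixiixiiixiixiiixiixiixi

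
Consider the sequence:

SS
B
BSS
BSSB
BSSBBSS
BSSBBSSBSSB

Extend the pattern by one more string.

From term 3 onward, concatenate the last term with the second-to-last: B·SS = BSS, BSS·B = BSSB, …
So term 7 is BSSBBSSBSSB·BSSBBSS.

BSSBBSSBSSBBSSBBSS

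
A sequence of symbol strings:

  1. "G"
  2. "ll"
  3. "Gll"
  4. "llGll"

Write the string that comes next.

GllllGll

Each term (from the third on) is the two preceding terms concatenated in order: term 3 = G·ll = Gll.
Continuing: Gll · llGll gives term 5.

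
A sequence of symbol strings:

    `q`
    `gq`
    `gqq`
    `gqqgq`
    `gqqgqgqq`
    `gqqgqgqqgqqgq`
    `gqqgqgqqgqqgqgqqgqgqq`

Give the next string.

gqqgqgqqgqqgqgqqgqgqqgqqgqgqqgqqgq

From term 3 onward, concatenate the last term with the second-to-last: gq·q = gqq, gqq·gq = gqqgq, …
Continuing: gqqgqgqqgqqgqgqqgqgqq · gqqgqgqqgqqgq gives term 8.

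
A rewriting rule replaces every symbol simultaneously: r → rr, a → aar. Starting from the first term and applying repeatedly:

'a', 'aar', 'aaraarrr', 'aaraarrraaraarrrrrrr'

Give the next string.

Replace each of the 20 characters of aaraarrraaraarrrrrrr in place — aar aar rr aar aar rr rr rr aar aar rr aar aar rr rr rr rr rr rr rr — and concatenate.

aaraarrraaraarrrrrrraaraarrraaraarrrrrrrrrrrrrrr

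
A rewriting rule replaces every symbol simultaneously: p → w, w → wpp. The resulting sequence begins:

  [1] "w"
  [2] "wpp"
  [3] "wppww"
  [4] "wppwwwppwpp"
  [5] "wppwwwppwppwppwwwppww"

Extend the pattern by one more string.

φ(wppwwwppwppwppwwwppww) expands symbol-by-symbol to wpp w w wpp wpp wpp w w wpp w w wpp w w wpp wpp wpp w w wpp wpp; joining the 21 pieces gives the next term.

wppwwwppwppwppwwwppwwwppwwwppwppwppwwwppwpp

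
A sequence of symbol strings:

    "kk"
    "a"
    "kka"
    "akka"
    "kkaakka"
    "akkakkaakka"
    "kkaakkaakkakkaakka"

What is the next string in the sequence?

akkakkaakkakkaakkaakkakkaakka

Each term (from the third on) is the two preceding terms concatenated in order: term 3 = kk·a = kka.
So term 8 is akkakkaakka·kkaakkaakkakkaakka.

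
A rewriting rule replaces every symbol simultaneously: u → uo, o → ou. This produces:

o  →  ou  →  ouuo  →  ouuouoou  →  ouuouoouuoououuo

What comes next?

Rewriting the 16 symbols of ouuouoouuoououuo one by one yields ou uo uo ou uo ou ou uo uo ou ou uo ou uo uo ou; concatenated:

ouuouoouuoououuouoououuoouuouoou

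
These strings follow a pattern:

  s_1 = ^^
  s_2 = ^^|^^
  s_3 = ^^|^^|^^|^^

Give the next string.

^^|^^|^^|^^|^^|^^|^^|^^

Each string is two copies of the previous one joined by '|'.
One more doubling of ^^|^^|^^|^^ gives the answer.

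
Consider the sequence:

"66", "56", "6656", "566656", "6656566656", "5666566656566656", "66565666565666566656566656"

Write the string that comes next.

Each term (from the third on) is the two preceding terms concatenated in order: term 3 = 66·56 = 6656.
The next term joins 5666566656566656 and 66565666565666566656566656.

566656665656665666565666565666566656566656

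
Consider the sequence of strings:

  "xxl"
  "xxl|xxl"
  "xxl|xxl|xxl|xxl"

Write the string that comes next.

xxl|xxl|xxl|xxl|xxl|xxl|xxl|xxl

Each string is two copies of the previous one joined by '|'.
One more doubling of xxl|xxl|xxl|xxl gives the answer.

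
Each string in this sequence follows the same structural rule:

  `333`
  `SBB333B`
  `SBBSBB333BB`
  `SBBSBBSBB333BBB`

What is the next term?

Every step adds SBB to the front and B to the end of the previous string.
One more step from SBBSBBSBB333BBB gives the answer.

SBBSBBSBBSBB333BBBB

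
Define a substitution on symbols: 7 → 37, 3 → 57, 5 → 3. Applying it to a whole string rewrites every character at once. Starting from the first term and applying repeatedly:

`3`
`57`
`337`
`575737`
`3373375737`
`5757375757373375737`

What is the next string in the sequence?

337337573733733757375757373375737

φ(5757375757373375737) expands symbol-by-symbol to 3 37 3 37 57 37 3 37 3 37 57 37 57 57 37 3 37 57 37; joining the 19 pieces gives the next term.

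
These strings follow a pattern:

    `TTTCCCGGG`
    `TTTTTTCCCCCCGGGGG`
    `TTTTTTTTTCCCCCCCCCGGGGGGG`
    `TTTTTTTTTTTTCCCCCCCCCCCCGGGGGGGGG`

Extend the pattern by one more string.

TTTTTTTTTTTTTTTCCCCCCCCCCCCCCCGGGGGGGGGGG

Each string has the form T^{3n} C^{3n} G^{2n+1} (n = 1, 2, …).
For the next term, n = 5, so the run lengths are 15, 15, 11.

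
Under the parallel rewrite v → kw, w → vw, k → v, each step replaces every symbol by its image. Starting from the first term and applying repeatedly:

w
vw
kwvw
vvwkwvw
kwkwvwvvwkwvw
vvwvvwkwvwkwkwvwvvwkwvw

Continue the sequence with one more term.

kwkwvwkwkwvwvvwkwvwvvwvvwkwvwkwkwvwvvwkwvw

Replace each of the 23 characters of vvwvvwkwvwkwkwvwvvwkwvw in place — kw kw vw kw kw vw v vw kw vw v vw v vw kw vw kw kw vw v vw kw vw — and concatenate.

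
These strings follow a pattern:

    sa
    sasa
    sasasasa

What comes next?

Every step duplicates the string.
Doubling sasasasa:

sasasasasasasasa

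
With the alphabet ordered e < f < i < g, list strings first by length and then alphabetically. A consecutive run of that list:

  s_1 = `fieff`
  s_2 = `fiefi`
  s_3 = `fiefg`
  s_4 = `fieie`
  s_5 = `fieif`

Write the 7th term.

Continuing the enumeration 2 steps past fieif: fieif → fieii → (answer).

fieig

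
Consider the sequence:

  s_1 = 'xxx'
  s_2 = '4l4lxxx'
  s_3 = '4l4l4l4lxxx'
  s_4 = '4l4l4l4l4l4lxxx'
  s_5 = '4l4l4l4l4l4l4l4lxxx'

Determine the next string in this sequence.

Each term is the previous one with 4l4l prepended.
One more step from 4l4l4l4l4l4l4l4lxxx gives the answer.

4l4l4l4l4l4l4l4l4l4lxxx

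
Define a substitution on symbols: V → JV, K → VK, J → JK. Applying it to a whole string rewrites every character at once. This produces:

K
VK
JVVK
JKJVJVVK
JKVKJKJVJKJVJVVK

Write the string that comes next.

Replace each of the 16 characters of JKVKJKJVJKJVJVVK in place — JK VK JV VK JK VK JK JV JK VK JK JV JK JV JV VK — and concatenate.

JKVKJVVKJKVKJKJVJKVKJKJVJKJVJVVK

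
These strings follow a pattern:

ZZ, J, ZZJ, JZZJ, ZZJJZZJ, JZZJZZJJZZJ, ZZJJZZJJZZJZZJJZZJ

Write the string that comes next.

Each term (from the third on) is the two preceding terms concatenated in order: term 3 = ZZ·J = ZZJ.
The next term joins JZZJZZJJZZJ and ZZJJZZJJZZJZZJJZZJ.

JZZJZZJJZZJZZJJZZJJZZJZZJJZZJ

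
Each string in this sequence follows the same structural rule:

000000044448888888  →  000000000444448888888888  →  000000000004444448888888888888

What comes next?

Term n consists of 2n+3 0's, followed by n+2 4's, followed by 3n+1 8's, where the shown terms are n = 2, 3, 4.
Setting n = 5 gives 13, 7, 16 characters in each block.

000000000000044444448888888888888888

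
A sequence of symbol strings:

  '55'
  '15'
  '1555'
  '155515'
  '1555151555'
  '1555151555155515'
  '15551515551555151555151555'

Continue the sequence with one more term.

155515155515551515551515551555151555155515

Each term (from the third on) is the previous term followed by the one before it: term 3 = 15·55 = 1555.
The next term joins 15551515551555151555151555 and 1555151555155515.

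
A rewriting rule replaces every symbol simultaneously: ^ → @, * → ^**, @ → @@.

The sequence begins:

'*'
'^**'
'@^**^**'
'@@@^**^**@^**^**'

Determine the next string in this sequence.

Rewriting the 16 symbols of @@@^**^**@^**^** one by one yields @@ @@ @@ @ ^** ^** @ ^** ^** @@ @ ^** ^** @ ^** ^**; concatenated:

@@@@@@@^**^**@^**^**@@@^**^**@^**^**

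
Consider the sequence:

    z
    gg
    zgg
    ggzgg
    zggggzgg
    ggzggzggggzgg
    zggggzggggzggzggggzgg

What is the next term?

ggzggzggggzggzggggzggggzggzggggzgg

This is a Fibonacci-style word recurrence s(k) = s(k−2)·s(k−1): e.g. z·gg = zgg.
The next term joins ggzggzggggzgg and zggggzggggzggzggggzgg.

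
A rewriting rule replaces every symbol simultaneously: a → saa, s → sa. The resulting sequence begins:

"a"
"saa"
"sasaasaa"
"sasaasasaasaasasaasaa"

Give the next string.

sasaasasaasaasasaasasaasaasasaasaasasaasasaasaasasaasaa

Applying the rule to each of the 21 symbols of sasaasasaasaasasaasaa gives the pieces sa saa sa saa saa sa saa sa saa saa sa saa saa sa saa sa saa saa sa saa saa, which concatenate to the answer.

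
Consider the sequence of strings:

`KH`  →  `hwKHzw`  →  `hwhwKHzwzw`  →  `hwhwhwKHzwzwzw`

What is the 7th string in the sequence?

Every step adds hw to the front and zw to the end of the previous string.
From hwhwhwKHzwzwzw, 3 further steps: hwhwhwKHzwzwzw → hwhwhwhwKHzwzwzwzw → hwhwhwhwhwKHzwzwzwzwzw → (answer).

hwhwhwhwhwhwKHzwzwzwzwzwzw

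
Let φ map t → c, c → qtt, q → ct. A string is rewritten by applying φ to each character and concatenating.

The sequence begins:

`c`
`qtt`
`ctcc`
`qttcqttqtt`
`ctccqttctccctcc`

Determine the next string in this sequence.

Applying the rule to each of the 15 symbols of ctccqttctccctcc gives the pieces qtt c qtt qtt ct c c qtt c qtt qtt qtt c qtt qtt, which concatenate to the answer.

qttcqttqttctccqttcqttqttqttcqttqtt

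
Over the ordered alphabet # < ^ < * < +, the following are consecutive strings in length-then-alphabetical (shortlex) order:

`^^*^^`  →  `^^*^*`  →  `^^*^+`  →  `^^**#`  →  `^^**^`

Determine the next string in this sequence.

^^***

The successor of ^^**^ increments the rightmost position that isn't already + and resets every position after it to #.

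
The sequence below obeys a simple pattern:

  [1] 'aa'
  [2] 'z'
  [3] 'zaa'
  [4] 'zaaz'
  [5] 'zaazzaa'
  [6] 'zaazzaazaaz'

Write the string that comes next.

Each term (from the third on) is the previous term followed by the one before it: term 3 = z·aa = zaa.
So term 7 is zaazzaazaaz·zaazzaa.

zaazzaazaazzaazzaa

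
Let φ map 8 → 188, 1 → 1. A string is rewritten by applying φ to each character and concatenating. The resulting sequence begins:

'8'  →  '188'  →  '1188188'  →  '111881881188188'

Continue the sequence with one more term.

φ(111881881188188) expands symbol-by-symbol to 1 1 1 188 188 1 188 188 1 1 188 188 1 188 188; joining the 15 pieces gives the next term.

1111881881188188111881881188188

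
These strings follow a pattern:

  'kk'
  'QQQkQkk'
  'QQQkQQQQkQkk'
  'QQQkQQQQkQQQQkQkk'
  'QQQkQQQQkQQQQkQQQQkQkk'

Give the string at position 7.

The strings grow by a fixed prefix QQQkQ each time.
From QQQkQQQQkQQQQkQQQQkQkk, 2 further steps: QQQkQQQQkQQQQkQQQQkQkk → QQQkQQQQkQQQQkQQQQkQQQQkQkk → (answer).

QQQkQQQQkQQQQkQQQQkQQQQkQQQQkQkk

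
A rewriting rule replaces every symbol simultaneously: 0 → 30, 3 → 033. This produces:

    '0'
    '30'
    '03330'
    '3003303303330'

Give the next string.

Rewriting the 13 symbols of 3003303303330 one by one yields 033 30 30 033 033 30 033 033 30 033 033 033 30; concatenated:

0333030033033300330333003303303330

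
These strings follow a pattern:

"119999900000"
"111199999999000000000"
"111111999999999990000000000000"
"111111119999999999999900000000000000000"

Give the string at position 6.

111111111111999999999999999999990000000000000000000000000

Term n consists of 2n 1's, followed by 3n+2 9's, followed by 4n+1 0's (n = 1, 2, …).
For term 6, n = 6, so the run lengths are 12, 20, 25.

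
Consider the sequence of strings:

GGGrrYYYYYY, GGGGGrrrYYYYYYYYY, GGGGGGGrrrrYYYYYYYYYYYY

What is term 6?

The n-th term is 2n-1 G's then n r's then 3n Y's, where the shown terms are n = 2, 3, 4.
Setting n = 7 gives 13, 7, 21 characters in each block.

GGGGGGGGGGGGGrrrrrrrYYYYYYYYYYYYYYYYYYYYY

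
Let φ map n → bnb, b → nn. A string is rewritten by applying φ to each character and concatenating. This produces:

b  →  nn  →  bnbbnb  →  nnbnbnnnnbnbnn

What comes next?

Applying the rule to each of the 14 symbols of nnbnbnnnnbnbnn gives the pieces bnb bnb nn bnb nn bnb bnb bnb bnb nn bnb nn bnb bnb, which concatenate to the answer.

bnbbnbnnbnbnnbnbbnbbnbbnbnnbnbnnbnbbnb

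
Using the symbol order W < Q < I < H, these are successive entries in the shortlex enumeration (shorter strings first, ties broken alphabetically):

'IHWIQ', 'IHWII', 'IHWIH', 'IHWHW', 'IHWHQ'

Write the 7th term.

Stepping forward 2 times from IHWHQ: IHWHQ → IHWHI, then the target.

IHWHH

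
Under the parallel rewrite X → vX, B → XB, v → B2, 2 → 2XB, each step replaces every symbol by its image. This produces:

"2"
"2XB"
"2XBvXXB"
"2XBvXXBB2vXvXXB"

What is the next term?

2XBvXXBB2vXvXXBXB2XBB2vXB2vXvXXB

φ(2XBvXXBB2vXvXXB) expands symbol-by-symbol to 2XB vX XB B2 vX vX XB XB 2XB B2 vX B2 vX vX XB; joining the 15 pieces gives the next term.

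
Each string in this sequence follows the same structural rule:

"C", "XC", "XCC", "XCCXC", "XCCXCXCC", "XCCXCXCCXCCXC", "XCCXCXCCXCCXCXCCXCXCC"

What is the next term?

XCCXCXCCXCCXCXCCXCXCCXCCXCXCCXCCXC

From term 3 onward, concatenate the last term with the second-to-last: XC·C = XCC, XCC·XC = XCCXC, …
The next term joins XCCXCXCCXCCXCXCCXCXCC and XCCXCXCCXCCXC.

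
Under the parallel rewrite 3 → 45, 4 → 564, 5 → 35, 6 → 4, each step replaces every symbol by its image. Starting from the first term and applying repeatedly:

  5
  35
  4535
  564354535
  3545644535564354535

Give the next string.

45355643545645643545353545644535564354535

Applying the rule to each of the 19 symbols of 3545644535564354535 gives the pieces 45 35 564 35 4 564 564 35 45 35 35 4 564 45 35 564 35 45 35, which concatenate to the answer.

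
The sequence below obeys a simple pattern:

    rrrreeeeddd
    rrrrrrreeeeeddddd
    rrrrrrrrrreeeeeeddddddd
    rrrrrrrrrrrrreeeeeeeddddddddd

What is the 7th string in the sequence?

Reading off run lengths: r runs 4, 7, 10, 13; e runs 4, 5, 6, 7; d runs 3, 5, 7, 9 — each is linear in n (n = 1, 2, …).
Setting n = 7 gives 22, 10, 15 characters in each block.

rrrrrrrrrrrrrrrrrrrrrreeeeeeeeeeddddddddddddddd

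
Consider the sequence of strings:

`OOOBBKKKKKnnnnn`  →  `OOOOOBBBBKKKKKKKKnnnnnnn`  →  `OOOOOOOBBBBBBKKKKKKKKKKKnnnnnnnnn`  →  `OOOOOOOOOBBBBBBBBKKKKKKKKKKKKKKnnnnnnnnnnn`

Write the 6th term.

OOOOOOOOOOOOOBBBBBBBBBBBBKKKKKKKKKKKKKKKKKKKKnnnnnnnnnnnnnnn

Term n consists of 2n+1 O's, followed by 2n B's, followed by 3n+2 K's, followed by 2n+3 n's (n = 1, 2, …).
Setting n = 6 gives 13, 12, 20, 15 characters in each block.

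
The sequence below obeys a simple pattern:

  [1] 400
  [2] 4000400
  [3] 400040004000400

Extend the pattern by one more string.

Every step duplicates the string with '0' between the halves.
Doubling 400040004000400 with '0' between the halves:

4000400040004000400040004000400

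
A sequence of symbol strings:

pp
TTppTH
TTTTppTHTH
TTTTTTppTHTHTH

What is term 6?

TTTTTTTTTTppTHTHTHTHTH

Every step adds TT to the front and TH to the end of the previous string.
From TTTTTTppTHTHTH, 2 further steps: TTTTTTppTHTHTH → TTTTTTTTppTHTHTHTH → (answer).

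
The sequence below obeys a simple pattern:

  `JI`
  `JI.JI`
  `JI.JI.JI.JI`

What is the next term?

Every step duplicates the string with '.' between the halves.
One more doubling of JI.JI.JI.JI gives the answer.

JI.JI.JI.JI.JI.JI.JI.JI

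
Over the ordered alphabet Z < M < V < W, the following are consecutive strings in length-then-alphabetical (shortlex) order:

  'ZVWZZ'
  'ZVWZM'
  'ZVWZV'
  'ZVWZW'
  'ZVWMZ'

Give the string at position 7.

Advancing 2 positions from ZVWMZ through ZVWMZ → ZVWMM reaches term 7.

ZVWMV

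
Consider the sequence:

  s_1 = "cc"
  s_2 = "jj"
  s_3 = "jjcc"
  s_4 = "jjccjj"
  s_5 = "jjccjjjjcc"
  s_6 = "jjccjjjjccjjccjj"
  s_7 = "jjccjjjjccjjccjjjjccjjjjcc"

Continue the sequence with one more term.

jjccjjjjccjjccjjjjccjjjjccjjccjjjjccjjccjj

From term 3 onward, concatenate the last term with the second-to-last: jj·cc = jjcc, jjcc·jj = jjccjj, …
The next term joins jjccjjjjccjjccjjjjccjjjjcc and jjccjjjjccjjccjj.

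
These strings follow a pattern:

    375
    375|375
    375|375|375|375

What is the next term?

375|375|375|375|375|375|375|375

s(k+1) = s(k)·|·s(k) — each term doubles the last with '|' between the halves.
So the next term is two copies of 375|375|375|375 with '|' between the halves.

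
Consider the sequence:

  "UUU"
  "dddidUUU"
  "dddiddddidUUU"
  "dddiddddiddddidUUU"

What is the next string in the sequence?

Every step adds dddid at the front: s(k+1) = dddid·s(k).
So the next term is dddid·dddiddddiddddidUUU.

dddiddddiddddiddddidUUU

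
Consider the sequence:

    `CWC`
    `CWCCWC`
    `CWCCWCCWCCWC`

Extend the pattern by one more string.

CWCCWCCWCCWCCWCCWCCWCCWC

Every step duplicates the string.
One more doubling of CWCCWCCWCCWC gives the answer.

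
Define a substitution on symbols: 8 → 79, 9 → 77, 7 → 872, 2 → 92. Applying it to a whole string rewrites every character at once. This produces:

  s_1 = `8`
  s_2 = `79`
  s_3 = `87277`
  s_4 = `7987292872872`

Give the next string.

φ(7987292872872) expands symbol-by-symbol to 872 77 79 872 92 77 92 79 872 92 79 872 92; joining the 13 pieces gives the next term.

872777987292779279872927987292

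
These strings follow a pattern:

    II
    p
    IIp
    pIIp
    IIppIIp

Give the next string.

This is a Fibonacci-style word recurrence s(k) = s(k−2)·s(k−1): e.g. II·p = IIp.
The next term joins pIIp and IIppIIp.

pIIpIIppIIp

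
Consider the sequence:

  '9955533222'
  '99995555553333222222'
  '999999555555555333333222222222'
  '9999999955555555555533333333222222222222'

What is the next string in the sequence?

99999999995555555555555553333333333222222222222222

Term n consists of 2n 9's, followed by 3n 5's, followed by 2n 3's, followed by 3n 2's (n = 1, 2, …).
For the next term, n = 5, so the run lengths are 10, 15, 10, 15.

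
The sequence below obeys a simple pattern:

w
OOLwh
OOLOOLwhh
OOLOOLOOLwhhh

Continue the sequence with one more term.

OOLOOLOOLOOLwhhhh

Each term wraps the previous one in OOL on the left and h on the right.
One more step from OOLOOLOOLwhhh gives the answer.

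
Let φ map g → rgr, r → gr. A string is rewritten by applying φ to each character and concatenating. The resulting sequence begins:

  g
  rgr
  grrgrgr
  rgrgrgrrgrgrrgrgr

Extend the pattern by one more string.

φ(rgrgrgrrgrgrrgrgr) expands symbol-by-symbol to gr rgr gr rgr gr rgr gr gr rgr gr rgr gr gr rgr gr rgr gr; joining the 17 pieces gives the next term.

grrgrgrrgrgrrgrgrgrrgrgrrgrgrgrrgrgrrgrgr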